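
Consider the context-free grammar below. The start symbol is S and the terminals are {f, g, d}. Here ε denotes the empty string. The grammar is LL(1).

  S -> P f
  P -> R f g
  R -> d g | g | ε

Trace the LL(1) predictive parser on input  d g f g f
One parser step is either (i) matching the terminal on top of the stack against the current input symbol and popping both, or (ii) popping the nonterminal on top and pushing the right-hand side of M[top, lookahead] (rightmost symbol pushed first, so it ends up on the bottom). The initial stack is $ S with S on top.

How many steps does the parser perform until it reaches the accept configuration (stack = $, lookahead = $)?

8

     Stack        Input        Action
  1  $ S          d g f g f $  expand S -> P f
  2  $ f P        d g f g f $  expand P -> R f g
  3  $ f g f R    d g f g f $  expand R -> d g
  4  $ f g f g d  d g f g f $  match d
  5  $ f g f g    g f g f $    match g
  6  $ f g f      f g f $      match f
  7  $ f g        g f $        match g
  8  $ f          f $          match f
Accept reached after 8 steps.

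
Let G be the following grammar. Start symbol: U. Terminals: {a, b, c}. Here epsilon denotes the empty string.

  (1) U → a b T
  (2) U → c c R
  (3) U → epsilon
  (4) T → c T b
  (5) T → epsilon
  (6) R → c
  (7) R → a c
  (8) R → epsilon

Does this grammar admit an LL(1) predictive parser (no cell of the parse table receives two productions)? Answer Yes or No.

Yes

FIRST(U) = {epsilon, a, c}
FIRST(T) = {epsilon, c}
FIRST(R) = {epsilon, a, c}
FOLLOW(U) = {$}
FOLLOW(T) = {$, b}
FOLLOW(R) = {$}
Each cell of M receives at most one production.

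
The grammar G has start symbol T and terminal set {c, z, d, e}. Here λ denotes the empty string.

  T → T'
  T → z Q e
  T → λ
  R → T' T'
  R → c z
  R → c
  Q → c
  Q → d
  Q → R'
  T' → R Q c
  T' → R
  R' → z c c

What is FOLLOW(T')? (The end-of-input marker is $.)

{$, c, d, z}

FIRST(R'): from R'→z c c we get {z}. So FIRST(R') = {z}.
FIRST(Q): from Q→c we get {c}; from Q→d we get {d}; from Q→R' we get {z}. So FIRST(Q) = {c, d, z}.
FIRST(T): from T→T' we get {c}; from T→z Q e we get {z}; from T→λ we get {λ}. So FIRST(T) = {λ, c, z}.
FIRST(R): from R→T' T' we get {c}; from R→c z we get {c}; from R→c we get {c}. So FIRST(R) = {c}.
FIRST(T'): from T'→R Q c we get {c}; from T'→R we get {c}. So FIRST(T') = {c}.
FOLLOW(T) includes $ since T is the start symbol.
FOLLOW(T): T appears on no right-hand side. Thus FOLLOW(T) = {$}.
FOLLOW(Q): in T→z Q e, Q is followed by e with FIRST {e}; in T'→R Q c, Q is followed by c with FIRST {c}. Thus FOLLOW(Q) = {c, e}.
FOLLOW(R'): in Q→R', the suffix after R' is empty, so FOLLOW(R') ⊇ FOLLOW(Q) = {c, e}. Thus FOLLOW(R') = {c, e}.
FOLLOW(R): in T'→R Q c, R is followed by Q c with FIRST {c, d, z}; in T'→R, the suffix after R is empty, so FOLLOW(R) ⊇ FOLLOW(T') = {$, c, d, z}. Thus FOLLOW(R) = {$, c, d, z}.
FOLLOW(T'): in T→T', the suffix after T' is empty, so FOLLOW(T') ⊇ FOLLOW(T) = {$}; in R→T' T' (occurrence 1), T' is followed by T' with FIRST {c}; in R→T' T' (occurrence 2), the suffix after T' is empty, so FOLLOW(T') ⊇ FOLLOW(R) = {$, c, d, z}. Thus FOLLOW(T') = {$, c, d, z}.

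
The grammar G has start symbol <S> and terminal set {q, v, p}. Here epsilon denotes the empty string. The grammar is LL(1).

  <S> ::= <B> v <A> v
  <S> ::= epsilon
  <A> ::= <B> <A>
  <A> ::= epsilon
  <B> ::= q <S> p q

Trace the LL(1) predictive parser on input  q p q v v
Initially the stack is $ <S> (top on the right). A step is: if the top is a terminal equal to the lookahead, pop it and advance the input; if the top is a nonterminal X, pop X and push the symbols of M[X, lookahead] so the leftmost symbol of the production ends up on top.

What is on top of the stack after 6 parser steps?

step 1: stack=$ <S>  input=q p q v v $  — expand <S> ::= <B> v <A> v
step 2: stack=$ v <A> v <B>  input=q p q v v $  — expand <B> ::= q <S> p q
step 3: stack=$ v <A> v q p <S> q  input=q p q v v $  — match q
step 4: stack=$ v <A> v q p <S>  input=p q v v $  — expand <S> ::= epsilon
step 5: stack=$ v <A> v q p  input=p q v v $  — match p
step 6: stack=$ v <A> v q  input=q v v $  — match q
Stack after step 6: $ v <A> v (top = v).

v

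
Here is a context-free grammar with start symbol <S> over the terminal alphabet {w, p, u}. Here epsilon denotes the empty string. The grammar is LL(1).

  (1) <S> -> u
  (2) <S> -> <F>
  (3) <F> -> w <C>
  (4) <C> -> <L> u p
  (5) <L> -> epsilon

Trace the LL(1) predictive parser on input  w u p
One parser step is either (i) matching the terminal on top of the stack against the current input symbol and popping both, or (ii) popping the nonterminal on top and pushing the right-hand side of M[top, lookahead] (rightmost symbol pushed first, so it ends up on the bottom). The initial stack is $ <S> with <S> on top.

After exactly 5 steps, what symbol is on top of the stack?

u

step 1: stack=$ <S>  input=w u p $  — expand <S> -> <F>
step 2: stack=$ <F>  input=w u p $  — expand <F> -> w <C>
step 3: stack=$ <C> w  input=w u p $  — match w
step 4: stack=$ <C>  input=u p $  — expand <C> -> <L> u p
step 5: stack=$ p u <L>  input=u p $  — expand <L> -> epsilon
Stack after step 5: $ p u (top = u).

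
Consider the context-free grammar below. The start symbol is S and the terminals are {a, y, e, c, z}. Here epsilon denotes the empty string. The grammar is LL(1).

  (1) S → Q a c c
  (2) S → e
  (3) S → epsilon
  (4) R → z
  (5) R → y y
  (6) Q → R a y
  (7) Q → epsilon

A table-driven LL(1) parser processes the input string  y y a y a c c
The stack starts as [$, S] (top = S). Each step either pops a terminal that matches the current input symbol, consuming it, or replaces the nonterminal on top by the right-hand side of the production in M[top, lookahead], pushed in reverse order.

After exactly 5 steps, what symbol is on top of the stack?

a

step 1: stack=$ S  input=y y a y a c c $  — expand S → Q a c c
step 2: stack=$ c c a Q  input=y y a y a c c $  — expand Q → R a y
step 3: stack=$ c c a y a R  input=y y a y a c c $  — expand R → y y
step 4: stack=$ c c a y a y y  input=y y a y a c c $  — match y
step 5: stack=$ c c a y a y  input=y a y a c c $  — match y
Stack after step 5: $ c c a y a (top = a).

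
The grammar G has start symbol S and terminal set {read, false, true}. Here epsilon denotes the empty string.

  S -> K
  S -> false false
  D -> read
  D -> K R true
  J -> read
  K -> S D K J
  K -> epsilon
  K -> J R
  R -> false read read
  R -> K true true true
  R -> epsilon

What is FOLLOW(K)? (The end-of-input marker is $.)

FIRST(J) = {read}
FIRST(S) = {epsilon, false, read, true}  (via K)
FIRST(D) = {false, read, true}  (via K R true)
FIRST(K) = {epsilon, false, read, true}  (via S D K J, J R)
FIRST(R) = {epsilon, false, read, true}  (via K true true true)
FOLLOW(S) includes $ since S is the start symbol.
FOLLOW(S): in K->S D K J, S is followed by D K J with FIRST {false, read, true}. Thus FOLLOW(S) = {$, false, read, true}.
FOLLOW(D): in K->S D K J, D is followed by K J with FIRST {false, read, true}. Thus FOLLOW(D) = {false, read, true}.
FOLLOW(K): in S->K, the suffix after K is empty, so FOLLOW(K) ⊇ FOLLOW(S) = {$, false, read, true}; in D->K R true, K is followed by R true with FIRST {false, read, true}; in K->S D K J, K is followed by J with FIRST {read}; in R->K true true true, K is followed by true true true with FIRST {true}. Thus FOLLOW(K) = {$, false, read, true}.
FOLLOW(J): in K->S D K J, the suffix after J is empty, so FOLLOW(J) ⊇ FOLLOW(K) = {$, false, read, true}; in K->J R, J is followed by R with FIRST {epsilon, false, read, true}; in K->J R, the suffix after J is nullable, so FOLLOW(J) ⊇ FOLLOW(K) = {$, false, read, true}. Thus FOLLOW(J) = {$, false, read, true}.
FOLLOW(R): in D->K R true, R is followed by true with FIRST {true}; in K->J R, the suffix after R is empty, so FOLLOW(R) ⊇ FOLLOW(K) = {$, false, read, true}. Thus FOLLOW(R) = {$, false, read, true}.

{$, false, read, true}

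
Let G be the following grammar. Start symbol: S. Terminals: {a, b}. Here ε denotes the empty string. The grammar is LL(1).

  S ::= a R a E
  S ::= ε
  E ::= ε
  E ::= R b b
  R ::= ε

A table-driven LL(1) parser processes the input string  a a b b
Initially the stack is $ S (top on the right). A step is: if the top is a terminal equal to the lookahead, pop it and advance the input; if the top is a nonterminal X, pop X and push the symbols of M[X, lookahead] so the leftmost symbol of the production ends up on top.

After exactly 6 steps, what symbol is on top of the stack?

b

step 1: stack=$ S  input=a a b b $  — expand S ::= a R a E
step 2: stack=$ E a R a  input=a a b b $  — match a
step 3: stack=$ E a R  input=a b b $  — expand R ::= ε
step 4: stack=$ E a  input=a b b $  — match a
step 5: stack=$ E  input=b b $  — expand E ::= R b b
step 6: stack=$ b b R  input=b b $  — expand R ::= ε
Stack after step 6: $ b b (top = b).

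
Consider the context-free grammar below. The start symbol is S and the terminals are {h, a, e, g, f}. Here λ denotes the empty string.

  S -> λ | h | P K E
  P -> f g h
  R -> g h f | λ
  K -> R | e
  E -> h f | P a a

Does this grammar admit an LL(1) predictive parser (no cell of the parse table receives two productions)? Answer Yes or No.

Yes

FIRST(S) = {λ, f, h}
FIRST(P) = {f}
FIRST(R) = {λ, g}
FIRST(K) = {λ, e, g}
FIRST(E) = {f, h}
FOLLOW(S) = {$}
FOLLOW(P) = {a, e, f, g, h}
FOLLOW(R) = {f, h}
FOLLOW(K) = {f, h}
FOLLOW(E) = {$}
Each cell of M receives at most one production.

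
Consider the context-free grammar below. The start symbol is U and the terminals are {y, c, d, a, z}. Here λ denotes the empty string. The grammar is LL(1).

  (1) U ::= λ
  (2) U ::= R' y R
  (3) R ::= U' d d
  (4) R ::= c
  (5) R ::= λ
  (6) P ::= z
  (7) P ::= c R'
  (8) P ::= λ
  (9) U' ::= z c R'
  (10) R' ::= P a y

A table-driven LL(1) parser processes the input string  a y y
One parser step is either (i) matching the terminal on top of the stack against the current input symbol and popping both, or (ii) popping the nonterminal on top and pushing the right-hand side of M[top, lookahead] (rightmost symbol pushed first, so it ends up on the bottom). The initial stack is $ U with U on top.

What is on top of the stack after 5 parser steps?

y

step 1: stack=$ U  input=a y y $  — expand U ::= R' y R
step 2: stack=$ R y R'  input=a y y $  — expand R' ::= P a y
step 3: stack=$ R y y a P  input=a y y $  — expand P ::= λ
step 4: stack=$ R y y a  input=a y y $  — match a
step 5: stack=$ R y y  input=y y $  — match y
Stack after step 5: $ R y (top = y).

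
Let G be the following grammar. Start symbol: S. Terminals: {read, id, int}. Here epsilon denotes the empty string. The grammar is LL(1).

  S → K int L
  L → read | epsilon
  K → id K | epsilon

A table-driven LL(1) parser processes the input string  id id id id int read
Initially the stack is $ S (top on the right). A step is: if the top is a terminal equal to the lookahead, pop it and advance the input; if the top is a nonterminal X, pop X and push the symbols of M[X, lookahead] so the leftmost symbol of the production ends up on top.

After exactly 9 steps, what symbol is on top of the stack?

K

step 1: stack=$ S  input=id id id id int read $  — expand S → K int L
step 2: stack=$ L int K  input=id id id id int read $  — expand K → id K
step 3: stack=$ L int K id  input=id id id id int read $  — match id
step 4: stack=$ L int K  input=id id id int read $  — expand K → id K
step 5: stack=$ L int K id  input=id id id int read $  — match id
step 6: stack=$ L int K  input=id id int read $  — expand K → id K
step 7: stack=$ L int K id  input=id id int read $  — match id
step 8: stack=$ L int K  input=id int read $  — expand K → id K
step 9: stack=$ L int K id  input=id int read $  — match id
Stack after step 9: $ L int K (top = K).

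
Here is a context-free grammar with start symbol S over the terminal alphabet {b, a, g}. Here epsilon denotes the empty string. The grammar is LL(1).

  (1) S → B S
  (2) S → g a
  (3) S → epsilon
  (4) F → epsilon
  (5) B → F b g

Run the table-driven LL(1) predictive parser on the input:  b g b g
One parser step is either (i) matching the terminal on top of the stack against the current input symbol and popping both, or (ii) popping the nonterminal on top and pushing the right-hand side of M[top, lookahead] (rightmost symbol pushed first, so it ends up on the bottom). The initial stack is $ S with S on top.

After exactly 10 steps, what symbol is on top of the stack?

      Stack      Input      Action
   1  $ S        b g b g $  expand S → B S
   2  $ S B      b g b g $  expand B → F b g
   3  $ S g b F  b g b g $  expand F → epsilon
   4  $ S g b    b g b g $  match b
   5  $ S g      g b g $    match g
   6  $ S        b g $      expand S → B S
   7  $ S B      b g $      expand B → F b g
   8  $ S g b F  b g $      expand F → epsilon
   9  $ S g b    b g $      match b
  10  $ S g      g $        match g
Stack after step 10: $ S (top = S).

S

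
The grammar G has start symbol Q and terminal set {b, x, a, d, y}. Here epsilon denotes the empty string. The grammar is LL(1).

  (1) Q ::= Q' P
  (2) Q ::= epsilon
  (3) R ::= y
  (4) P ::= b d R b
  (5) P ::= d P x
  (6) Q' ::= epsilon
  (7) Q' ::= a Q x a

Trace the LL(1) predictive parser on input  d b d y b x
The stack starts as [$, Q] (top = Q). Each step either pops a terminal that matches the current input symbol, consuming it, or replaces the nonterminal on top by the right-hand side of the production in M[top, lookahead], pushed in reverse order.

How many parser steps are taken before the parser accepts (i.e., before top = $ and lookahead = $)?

11

      Stack        Input          Action
   1  $ Q          d b d y b x $  expand Q ::= Q' P
   2  $ P Q'       d b d y b x $  expand Q' ::= epsilon
   3  $ P          d b d y b x $  expand P ::= d P x
   4  $ x P d      d b d y b x $  match d
   5  $ x P        b d y b x $    expand P ::= b d R b
   6  $ x b R d b  b d y b x $    match b
   7  $ x b R d    d y b x $      match d
   8  $ x b R      y b x $        expand R ::= y
   9  $ x b y      y b x $        match y
  10  $ x b        b x $          match b
  11  $ x          x $            match x
Accept reached after 11 steps.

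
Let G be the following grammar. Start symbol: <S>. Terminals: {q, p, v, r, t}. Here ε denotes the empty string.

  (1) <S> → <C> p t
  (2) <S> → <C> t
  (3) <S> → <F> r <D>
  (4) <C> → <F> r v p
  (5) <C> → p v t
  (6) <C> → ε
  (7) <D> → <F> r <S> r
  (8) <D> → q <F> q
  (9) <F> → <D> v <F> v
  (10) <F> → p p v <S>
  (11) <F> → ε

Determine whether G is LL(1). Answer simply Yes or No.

No

FIRST(<S>) = {p, q, r, t}
FIRST(<C>) = {ε, p, q, r}
FIRST(<D>) = {p, q, r}
FIRST(<F>) = {ε, p, q, r}
FOLLOW(<S>) = {$, q, r, v}
FOLLOW(<C>) = {p, t}
FOLLOW(<D>) = {$, q, r, v}
FOLLOW(<F>) = {q, r, v}
Cell M[<C>, p] receives both <C> → <F> r v p and <C> → p v t and <C> → ε — the grammar is not LL(1).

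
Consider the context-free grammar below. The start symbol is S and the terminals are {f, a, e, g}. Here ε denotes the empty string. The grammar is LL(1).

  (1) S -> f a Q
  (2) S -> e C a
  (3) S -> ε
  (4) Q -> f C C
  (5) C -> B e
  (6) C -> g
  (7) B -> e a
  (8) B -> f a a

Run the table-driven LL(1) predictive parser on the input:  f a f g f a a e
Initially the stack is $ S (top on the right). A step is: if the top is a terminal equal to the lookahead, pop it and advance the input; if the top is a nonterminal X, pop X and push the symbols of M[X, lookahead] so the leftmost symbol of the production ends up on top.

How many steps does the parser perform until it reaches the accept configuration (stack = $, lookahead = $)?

13

step 1: stack=$ S  input=f a f g f a a e $  — expand S -> f a Q
step 2: stack=$ Q a f  input=f a f g f a a e $  — match f
step 3: stack=$ Q a  input=a f g f a a e $  — match a
step 4: stack=$ Q  input=f g f a a e $  — expand Q -> f C C
step 5: stack=$ C C f  input=f g f a a e $  — match f
step 6: stack=$ C C  input=g f a a e $  — expand C -> g
step 7: stack=$ C g  input=g f a a e $  — match g
step 8: stack=$ C  input=f a a e $  — expand C -> B e
step 9: stack=$ e B  input=f a a e $  — expand B -> f a a
step 10: stack=$ e a a f  input=f a a e $  — match f
step 11: stack=$ e a a  input=a a e $  — match a
step 12: stack=$ e a  input=a e $  — match a
step 13: stack=$ e  input=e $  — match e
Accept reached after 13 steps.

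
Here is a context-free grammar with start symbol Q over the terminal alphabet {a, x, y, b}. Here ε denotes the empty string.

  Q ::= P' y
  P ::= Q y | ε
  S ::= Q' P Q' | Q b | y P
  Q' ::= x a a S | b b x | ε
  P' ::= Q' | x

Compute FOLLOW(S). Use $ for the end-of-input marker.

FIRST(Q') = {ε, b, x}
FIRST(P') = {ε, b, x}  (via Q')
FIRST(Q) = {b, x, y}  (via P' y)
FIRST(P) = {ε, b, x, y}  (via Q y)
FIRST(S) = {ε, b, x, y}  (via Q' P Q', Q b)
FOLLOW(Q) includes $ since Q is the start symbol.
FOLLOW(Q): in P::=Q y, Q is followed by y with FIRST {y}; in S::=Q b, Q is followed by b with FIRST {b}. Thus FOLLOW(Q) = {$, b, y}.
FOLLOW(P'): in Q::=P' y, P' is followed by y with FIRST {y}. Thus FOLLOW(P') = {y}.
FOLLOW(P): in S::=Q' P Q', P is followed by Q' with FIRST {ε, b, x}; in S::=Q' P Q', the suffix after P is nullable, so FOLLOW(P) ⊇ FOLLOW(S) = {b, x, y}; in S::=y P, the suffix after P is empty, so FOLLOW(P) ⊇ FOLLOW(S) = {b, x, y}. Thus FOLLOW(P) = {b, x, y}.
FOLLOW(S): in Q'::=x a a S, the suffix after S is empty, so FOLLOW(S) ⊇ FOLLOW(Q') = {b, x, y}. Thus FOLLOW(S) = {b, x, y}.
FOLLOW(Q'): in S::=Q' P Q' (occurrence 1), Q' is followed by P Q' with FIRST {ε, b, x, y}; in S::=Q' P Q' (occurrence 1), the suffix after Q' is nullable, so FOLLOW(Q') ⊇ FOLLOW(S) = {b, x, y}; in S::=Q' P Q' (occurrence 2), the suffix after Q' is empty, so FOLLOW(Q') ⊇ FOLLOW(S) = {b, x, y}; in P'::=Q', the suffix after Q' is empty, so FOLLOW(Q') ⊇ FOLLOW(P') = {y}. Thus FOLLOW(Q') = {b, x, y}.

{b, x, y}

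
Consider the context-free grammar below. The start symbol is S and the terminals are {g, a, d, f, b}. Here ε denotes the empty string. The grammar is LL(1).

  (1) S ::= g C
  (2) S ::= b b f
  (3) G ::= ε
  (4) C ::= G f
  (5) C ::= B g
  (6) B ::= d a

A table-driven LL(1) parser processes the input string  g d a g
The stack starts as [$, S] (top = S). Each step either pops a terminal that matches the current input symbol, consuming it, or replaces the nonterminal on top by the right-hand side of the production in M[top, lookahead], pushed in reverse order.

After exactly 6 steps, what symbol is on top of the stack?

g

     Stack    Input      Action
  1  $ S      g d a g $  expand S ::= g C
  2  $ C g    g d a g $  match g
  3  $ C      d a g $    expand C ::= B g
  4  $ g B    d a g $    expand B ::= d a
  5  $ g a d  d a g $    match d
  6  $ g a    a g $      match a
Stack after step 6: $ g (top = g).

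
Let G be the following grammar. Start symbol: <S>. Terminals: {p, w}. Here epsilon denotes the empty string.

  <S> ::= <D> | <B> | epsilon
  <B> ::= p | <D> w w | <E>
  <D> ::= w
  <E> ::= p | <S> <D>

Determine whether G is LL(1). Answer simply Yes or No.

FIRST(<S>) = {epsilon, p, w}
FIRST(<B>) = {p, w}
FIRST(<D>) = {w}
FIRST(<E>) = {p, w}
FOLLOW(<S>) = {$, w}
FOLLOW(<B>) = {$, w}
FOLLOW(<D>) = {$, w}
FOLLOW(<E>) = {$, w}
Cell M[<B>, p] receives both <B> ::= p and <B> ::= <E> — the grammar is not LL(1).

No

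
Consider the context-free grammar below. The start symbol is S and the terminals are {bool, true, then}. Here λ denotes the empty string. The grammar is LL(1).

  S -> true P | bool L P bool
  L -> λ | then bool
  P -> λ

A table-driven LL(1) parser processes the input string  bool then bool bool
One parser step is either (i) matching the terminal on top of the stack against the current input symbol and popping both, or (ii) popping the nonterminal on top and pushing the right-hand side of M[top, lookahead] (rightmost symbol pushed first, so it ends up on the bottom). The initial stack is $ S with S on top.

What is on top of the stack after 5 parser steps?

P

step 1: stack=$ S  input=bool then bool bool $  — expand S -> bool L P bool
step 2: stack=$ bool P L bool  input=bool then bool bool $  — match bool
step 3: stack=$ bool P L  input=then bool bool $  — expand L -> then bool
step 4: stack=$ bool P bool then  input=then bool bool $  — match then
step 5: stack=$ bool P bool  input=bool bool $  — match bool
Stack after step 5: $ bool P (top = P).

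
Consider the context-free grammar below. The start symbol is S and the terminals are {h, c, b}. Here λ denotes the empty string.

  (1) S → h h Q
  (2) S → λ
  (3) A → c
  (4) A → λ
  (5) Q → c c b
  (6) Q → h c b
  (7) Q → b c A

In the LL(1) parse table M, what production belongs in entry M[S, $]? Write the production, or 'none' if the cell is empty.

FIRST(S) = {λ, h}
FIRST(A) = {λ, c}
FIRST(Q) = {b, c, h}
FOLLOW(S) includes $ since S is the start symbol.
FOLLOW(S): S appears on no right-hand side. Thus FOLLOW(S) = {$}.
For S → h h Q: FIRST(h h Q) = {h}, so it goes in M[S, t] for t ∈ {h}.
For S → λ: FIRST(λ) = {λ}, so it goes in M[S, t] for t ∈ {}; since λ ∈ FIRST, also for every t ∈ FOLLOW(S) = {$}.

S → λ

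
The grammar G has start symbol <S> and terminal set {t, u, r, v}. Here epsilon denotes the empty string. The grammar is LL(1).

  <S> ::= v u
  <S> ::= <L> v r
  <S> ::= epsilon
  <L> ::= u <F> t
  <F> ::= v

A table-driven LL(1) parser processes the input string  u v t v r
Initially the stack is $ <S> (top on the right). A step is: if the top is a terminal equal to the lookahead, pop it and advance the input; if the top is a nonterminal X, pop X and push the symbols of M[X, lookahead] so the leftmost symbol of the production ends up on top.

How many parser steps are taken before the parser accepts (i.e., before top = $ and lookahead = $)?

     Stack          Input        Action
  1  $ <S>          u v t v r $  expand <S> ::= <L> v r
  2  $ r v <L>      u v t v r $  expand <L> ::= u <F> t
  3  $ r v t <F> u  u v t v r $  match u
  4  $ r v t <F>    v t v r $    expand <F> ::= v
  5  $ r v t v      v t v r $    match v
  6  $ r v t        t v r $      match t
  7  $ r v          v r $        match v
  8  $ r            r $          match r
Accept reached after 8 steps.

8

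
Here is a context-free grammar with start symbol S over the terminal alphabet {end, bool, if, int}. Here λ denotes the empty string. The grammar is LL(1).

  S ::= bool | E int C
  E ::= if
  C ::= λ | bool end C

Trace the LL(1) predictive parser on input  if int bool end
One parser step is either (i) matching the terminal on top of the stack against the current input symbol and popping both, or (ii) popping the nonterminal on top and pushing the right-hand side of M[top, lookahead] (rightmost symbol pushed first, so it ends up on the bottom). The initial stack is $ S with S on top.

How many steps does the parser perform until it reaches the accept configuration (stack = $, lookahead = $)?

     Stack         Input              Action
  1  $ S           if int bool end $  expand S ::= E int C
  2  $ C int E     if int bool end $  expand E ::= if
  3  $ C int if    if int bool end $  match if
  4  $ C int       int bool end $     match int
  5  $ C           bool end $         expand C ::= bool end C
  6  $ C end bool  bool end $         match bool
  7  $ C end       end $              match end
  8  $ C           $                  expand C ::= λ
Accept reached after 8 steps.

8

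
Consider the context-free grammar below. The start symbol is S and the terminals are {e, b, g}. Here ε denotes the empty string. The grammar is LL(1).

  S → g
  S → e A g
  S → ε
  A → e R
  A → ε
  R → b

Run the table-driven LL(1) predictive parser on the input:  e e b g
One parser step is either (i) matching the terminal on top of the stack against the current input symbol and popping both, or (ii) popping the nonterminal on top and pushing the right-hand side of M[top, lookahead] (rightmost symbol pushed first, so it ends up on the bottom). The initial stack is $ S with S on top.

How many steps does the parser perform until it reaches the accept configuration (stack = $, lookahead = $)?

7

     Stack    Input      Action
  1  $ S      e e b g $  expand S → e A g
  2  $ g A e  e e b g $  match e
  3  $ g A    e b g $    expand A → e R
  4  $ g R e  e b g $    match e
  5  $ g R    b g $      expand R → b
  6  $ g b    b g $      match b
  7  $ g      g $        match g
Accept reached after 7 steps.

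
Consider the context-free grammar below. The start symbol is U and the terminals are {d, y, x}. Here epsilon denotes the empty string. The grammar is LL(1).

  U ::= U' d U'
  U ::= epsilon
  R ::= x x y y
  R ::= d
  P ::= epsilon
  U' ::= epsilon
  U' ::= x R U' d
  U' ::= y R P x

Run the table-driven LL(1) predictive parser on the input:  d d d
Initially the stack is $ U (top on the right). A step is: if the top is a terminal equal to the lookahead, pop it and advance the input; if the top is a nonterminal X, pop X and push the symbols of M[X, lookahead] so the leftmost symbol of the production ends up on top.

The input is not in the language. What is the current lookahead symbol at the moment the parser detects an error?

d

step 1: stack=$ U  input=d d d $  — expand U ::= U' d U'
step 2: stack=$ U' d U'  input=d d d $  — expand U' ::= epsilon
step 3: stack=$ U' d  input=d d d $  — match d
step 4: stack=$ U'  input=d d $  — expand U' ::= epsilon
step 5: stack=$  input=d d $  — error: stack empty but input remains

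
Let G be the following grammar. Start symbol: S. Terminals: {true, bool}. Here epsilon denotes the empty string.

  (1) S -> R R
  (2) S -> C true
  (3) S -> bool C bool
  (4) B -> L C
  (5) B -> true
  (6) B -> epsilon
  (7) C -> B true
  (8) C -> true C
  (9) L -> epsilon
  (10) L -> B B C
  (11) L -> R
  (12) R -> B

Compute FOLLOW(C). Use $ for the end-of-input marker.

FIRST(S): from S->R R we get {epsilon, true}; from S->C true we get {true}; from S->bool C bool we get {bool}. So FIRST(S) = {epsilon, bool, true}.
FIRST(B): from B->L C we get {true}; from B->true we get {true}; from B->epsilon we get {epsilon}. So FIRST(B) = {epsilon, true}.
FIRST(C): from C->B true we get {true}; from C->true C we get {true}. So FIRST(C) = {true}.
FIRST(R): from R->B we get {epsilon, true}. So FIRST(R) = {epsilon, true}.
FIRST(L): from L->epsilon we get {epsilon}; from L->B B C we get {true}; from L->R we get {epsilon, true}. So FIRST(L) = {epsilon, true}.
FOLLOW(S) includes $ since S is the start symbol.
FOLLOW(S): S appears on no right-hand side. Thus FOLLOW(S) = {$}.
FOLLOW(L): in B->L C, L is followed by C with FIRST {true}. Thus FOLLOW(L) = {true}.
FOLLOW(R): in S->R R (occurrence 1), R is followed by R with FIRST {epsilon, true}; in S->R R (occurrence 1), the suffix after R is nullable, so FOLLOW(R) ⊇ FOLLOW(S) = {$}; in S->R R (occurrence 2), the suffix after R is empty, so FOLLOW(R) ⊇ FOLLOW(S) = {$}; in L->R, the suffix after R is empty, so FOLLOW(R) ⊇ FOLLOW(L) = {true}. Thus FOLLOW(R) = {$, true}.
FOLLOW(B): in C->B true, B is followed by true with FIRST {true}; in L->B B C (occurrence 1), B is followed by B C with FIRST {true}; in L->B B C (occurrence 2), B is followed by C with FIRST {true}; in R->B, the suffix after B is empty, so FOLLOW(B) ⊇ FOLLOW(R) = {$, true}. Thus FOLLOW(B) = {$, true}.
FOLLOW(C): in S->C true, C is followed by true with FIRST {true}; in S->bool C bool, C is followed by bool with FIRST {bool}; in B->L C, the suffix after C is empty, so FOLLOW(C) ⊇ FOLLOW(B) = {$, true}; in C->true C, the suffix after C is empty (adds nothing new); in L->B B C, the suffix after C is empty, so FOLLOW(C) ⊇ FOLLOW(L) = {true}. Thus FOLLOW(C) = {$, bool, true}.

{$, bool, true}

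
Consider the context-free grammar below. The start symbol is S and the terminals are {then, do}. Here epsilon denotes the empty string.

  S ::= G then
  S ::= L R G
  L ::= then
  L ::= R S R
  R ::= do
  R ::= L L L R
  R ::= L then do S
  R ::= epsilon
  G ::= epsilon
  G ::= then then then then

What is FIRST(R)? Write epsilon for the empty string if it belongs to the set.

{epsilon, do, then}

FIRST(G): from G::=epsilon we get {epsilon}; from G::=then then then then we get {then}. So FIRST(G) = {epsilon, then}.
FIRST(S): from S::=G then we get {then}; from S::=L R G we get {do, then}. So FIRST(S) = {do, then}.
FIRST(L): from L::=then we get {then}; from L::=R S R we get {do, then}. So FIRST(L) = {do, then}.
FIRST(R): from R::=do we get {do}; from R::=L L L R we get {do, then}; from R::=L then do S we get {do, then}; from R::=epsilon we get {epsilon}. So FIRST(R) = {epsilon, do, then}.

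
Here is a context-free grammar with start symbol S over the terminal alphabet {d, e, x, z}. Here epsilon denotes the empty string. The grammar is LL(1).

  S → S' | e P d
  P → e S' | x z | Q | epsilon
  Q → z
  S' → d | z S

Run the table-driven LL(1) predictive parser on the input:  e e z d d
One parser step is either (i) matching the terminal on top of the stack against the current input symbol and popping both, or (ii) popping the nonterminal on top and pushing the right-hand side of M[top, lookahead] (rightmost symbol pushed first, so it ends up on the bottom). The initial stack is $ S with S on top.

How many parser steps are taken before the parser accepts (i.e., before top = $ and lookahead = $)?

      Stack     Input        Action
   1  $ S       e e z d d $  expand S → e P d
   2  $ d P e   e e z d d $  match e
   3  $ d P     e z d d $    expand P → e S'
   4  $ d S' e  e z d d $    match e
   5  $ d S'    z d d $      expand S' → z S
   6  $ d S z   z d d $      match z
   7  $ d S     d d $        expand S → S'
   8  $ d S'    d d $        expand S' → d
   9  $ d d     d d $        match d
  10  $ d       d $          match d
Accept reached after 10 steps.

10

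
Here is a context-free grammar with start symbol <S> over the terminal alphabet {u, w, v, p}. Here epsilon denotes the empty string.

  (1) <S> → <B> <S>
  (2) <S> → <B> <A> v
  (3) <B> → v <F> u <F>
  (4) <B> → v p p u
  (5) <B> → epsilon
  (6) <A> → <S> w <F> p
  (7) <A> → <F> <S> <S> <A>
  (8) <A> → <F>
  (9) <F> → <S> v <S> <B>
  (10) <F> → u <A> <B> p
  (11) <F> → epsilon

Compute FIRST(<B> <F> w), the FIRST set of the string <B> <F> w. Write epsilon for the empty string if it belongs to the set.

FIRST(<B>): from <B>→v <F> u <F> we get {v}; from <B>→v p p u we get {v}; from <B>→epsilon we get {epsilon}. So FIRST(<B>) = {epsilon, v}.
FIRST(<S>): from <S>→<B> <S> we get {u, v}; from <S>→<B> <A> v we get {u, v}. So FIRST(<S>) = {u, v}.
FIRST(<F>): from <F>→<S> v <S> <B> we get {u, v}; from <F>→u <A> <B> p we get {u}; from <F>→epsilon we get {epsilon}. So FIRST(<F>) = {epsilon, u, v}.
FIRST(<A>): from <A>→<S> w <F> p we get {u, v}; from <A>→<F> <S> <S> <A> we get {u, v}; from <A>→<F> we get {epsilon, u, v}. So FIRST(<A>) = {epsilon, u, v}.
FIRST(<B> <F> w): take FIRST of each symbol in turn, carrying on past any symbol whose FIRST contains epsilon; result {u, v, w}.

{u, v, w}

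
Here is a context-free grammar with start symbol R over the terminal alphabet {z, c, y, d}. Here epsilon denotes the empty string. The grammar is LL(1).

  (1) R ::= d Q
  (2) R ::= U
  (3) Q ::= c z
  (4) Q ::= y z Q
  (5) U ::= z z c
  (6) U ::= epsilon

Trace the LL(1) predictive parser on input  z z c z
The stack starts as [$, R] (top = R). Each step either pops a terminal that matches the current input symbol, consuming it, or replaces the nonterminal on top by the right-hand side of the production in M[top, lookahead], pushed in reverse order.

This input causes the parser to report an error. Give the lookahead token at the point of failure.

z

step 1: stack=$ R  input=z z c z $  — expand R ::= U
step 2: stack=$ U  input=z z c z $  — expand U ::= z z c
step 3: stack=$ c z z  input=z z c z $  — match z
step 4: stack=$ c z  input=z c z $  — match z
step 5: stack=$ c  input=c z $  — match c
step 6: stack=$  input=z $  — error: stack empty but input remains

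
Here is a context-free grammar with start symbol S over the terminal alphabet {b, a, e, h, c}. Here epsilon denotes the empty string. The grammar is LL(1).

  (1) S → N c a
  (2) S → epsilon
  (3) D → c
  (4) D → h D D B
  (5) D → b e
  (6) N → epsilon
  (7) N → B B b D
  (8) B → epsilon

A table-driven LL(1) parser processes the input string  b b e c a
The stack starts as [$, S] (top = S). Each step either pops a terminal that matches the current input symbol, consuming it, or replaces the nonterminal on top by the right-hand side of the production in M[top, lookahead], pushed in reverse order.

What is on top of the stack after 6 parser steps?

     Stack          Input        Action
  1  $ S            b b e c a $  expand S → N c a
  2  $ a c N        b b e c a $  expand N → B B b D
  3  $ a c D b B B  b b e c a $  expand B → epsilon
  4  $ a c D b B    b b e c a $  expand B → epsilon
  5  $ a c D b      b b e c a $  match b
  6  $ a c D        b e c a $    expand D → b e
Stack after step 6: $ a c e b (top = b).

b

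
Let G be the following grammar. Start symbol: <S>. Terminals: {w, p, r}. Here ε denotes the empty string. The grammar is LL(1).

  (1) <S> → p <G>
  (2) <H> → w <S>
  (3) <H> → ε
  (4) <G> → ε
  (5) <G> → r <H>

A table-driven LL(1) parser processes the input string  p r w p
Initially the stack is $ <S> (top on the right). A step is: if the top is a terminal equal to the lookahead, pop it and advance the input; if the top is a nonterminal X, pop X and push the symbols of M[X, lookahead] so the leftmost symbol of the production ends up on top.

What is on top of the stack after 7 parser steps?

     Stack    Input      Action
  1  $ <S>    p r w p $  expand <S> → p <G>
  2  $ <G> p  p r w p $  match p
  3  $ <G>    r w p $    expand <G> → r <H>
  4  $ <H> r  r w p $    match r
  5  $ <H>    w p $      expand <H> → w <S>
  6  $ <S> w  w p $      match w
  7  $ <S>    p $        expand <S> → p <G>
Stack after step 7: $ <G> p (top = p).

p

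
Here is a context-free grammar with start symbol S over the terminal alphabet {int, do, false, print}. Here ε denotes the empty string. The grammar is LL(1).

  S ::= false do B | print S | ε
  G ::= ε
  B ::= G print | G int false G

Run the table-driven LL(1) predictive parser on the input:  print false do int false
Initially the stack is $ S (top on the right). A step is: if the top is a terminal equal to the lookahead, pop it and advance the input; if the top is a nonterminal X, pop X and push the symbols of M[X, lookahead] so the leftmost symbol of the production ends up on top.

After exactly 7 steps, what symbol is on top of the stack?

int

     Stack            Input                       Action
  1  $ S              print false do int false $  expand S ::= print S
  2  $ S print        print false do int false $  match print
  3  $ S              false do int false $        expand S ::= false do B
  4  $ B do false     false do int false $        match false
  5  $ B do           do int false $              match do
  6  $ B              int false $                 expand B ::= G int false G
  7  $ G false int G  int false $                 expand G ::= ε
Stack after step 7: $ G false int (top = int).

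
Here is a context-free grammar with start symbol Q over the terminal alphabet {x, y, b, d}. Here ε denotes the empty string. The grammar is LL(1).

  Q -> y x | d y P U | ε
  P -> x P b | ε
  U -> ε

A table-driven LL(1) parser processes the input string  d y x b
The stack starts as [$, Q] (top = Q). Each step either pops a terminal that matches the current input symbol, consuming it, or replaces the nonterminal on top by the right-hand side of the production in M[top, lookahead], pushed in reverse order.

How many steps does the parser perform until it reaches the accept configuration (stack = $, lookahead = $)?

     Stack      Input      Action
  1  $ Q        d y x b $  expand Q -> d y P U
  2  $ U P y d  d y x b $  match d
  3  $ U P y    y x b $    match y
  4  $ U P      x b $      expand P -> x P b
  5  $ U b P x  x b $      match x
  6  $ U b P    b $        expand P -> ε
  7  $ U b      b $        match b
  8  $ U        $          expand U -> ε
Accept reached after 8 steps.

8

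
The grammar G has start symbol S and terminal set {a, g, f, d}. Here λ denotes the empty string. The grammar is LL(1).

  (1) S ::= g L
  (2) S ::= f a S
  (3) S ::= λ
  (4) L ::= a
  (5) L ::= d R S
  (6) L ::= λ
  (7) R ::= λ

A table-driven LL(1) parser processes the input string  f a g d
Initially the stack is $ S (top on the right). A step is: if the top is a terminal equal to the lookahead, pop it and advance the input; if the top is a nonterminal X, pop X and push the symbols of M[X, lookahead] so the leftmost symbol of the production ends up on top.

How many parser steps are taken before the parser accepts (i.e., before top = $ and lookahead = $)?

     Stack    Input      Action
  1  $ S      f a g d $  expand S ::= f a S
  2  $ S a f  f a g d $  match f
  3  $ S a    a g d $    match a
  4  $ S      g d $      expand S ::= g L
  5  $ L g    g d $      match g
  6  $ L      d $        expand L ::= d R S
  7  $ S R d  d $        match d
  8  $ S R    $          expand R ::= λ
  9  $ S      $          expand S ::= λ
Accept reached after 9 steps.

9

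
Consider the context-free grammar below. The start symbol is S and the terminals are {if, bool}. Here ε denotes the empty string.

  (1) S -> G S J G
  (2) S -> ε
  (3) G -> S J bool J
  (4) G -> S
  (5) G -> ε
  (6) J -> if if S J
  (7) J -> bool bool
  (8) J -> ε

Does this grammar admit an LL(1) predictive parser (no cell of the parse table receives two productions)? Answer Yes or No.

FIRST(S) = {ε, bool, if}
FIRST(G) = {ε, bool, if}
FIRST(J) = {ε, bool, if}
FOLLOW(S) = {$, bool, if}
FOLLOW(G) = {$, bool, if}
FOLLOW(J) = {$, bool, if}
Cell M[G, $] receives both G -> S and G -> ε — the grammar is not LL(1).

No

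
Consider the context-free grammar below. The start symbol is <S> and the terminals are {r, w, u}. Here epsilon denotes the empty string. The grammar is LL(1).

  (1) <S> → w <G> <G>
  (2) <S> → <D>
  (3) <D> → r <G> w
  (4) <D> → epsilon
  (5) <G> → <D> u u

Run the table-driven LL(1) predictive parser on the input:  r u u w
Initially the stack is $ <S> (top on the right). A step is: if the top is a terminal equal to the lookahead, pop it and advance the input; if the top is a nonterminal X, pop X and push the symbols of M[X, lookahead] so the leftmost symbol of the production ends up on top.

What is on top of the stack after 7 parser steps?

w

step 1: stack=$ <S>  input=r u u w $  — expand <S> → <D>
step 2: stack=$ <D>  input=r u u w $  — expand <D> → r <G> w
step 3: stack=$ w <G> r  input=r u u w $  — match r
step 4: stack=$ w <G>  input=u u w $  — expand <G> → <D> u u
step 5: stack=$ w u u <D>  input=u u w $  — expand <D> → epsilon
step 6: stack=$ w u u  input=u u w $  — match u
step 7: stack=$ w u  input=u w $  — match u
Stack after step 7: $ w (top = w).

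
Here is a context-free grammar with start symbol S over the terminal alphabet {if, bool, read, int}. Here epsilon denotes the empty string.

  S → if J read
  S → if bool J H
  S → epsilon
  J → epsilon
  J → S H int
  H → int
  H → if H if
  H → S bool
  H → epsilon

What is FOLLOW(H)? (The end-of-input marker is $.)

FIRST(S): from S→if J read we get {if}; from S→if bool J H we get {if}; from S→epsilon we get {epsilon}. So FIRST(S) = {epsilon, if}.
FIRST(H): from H→int we get {int}; from H→if H if we get {if}; from H→S bool we get {bool, if}; from H→epsilon we get {epsilon}. So FIRST(H) = {epsilon, bool, if, int}.
FIRST(J): from J→epsilon we get {epsilon}; from J→S H int we get {bool, if, int}. So FIRST(J) = {epsilon, bool, if, int}.
FOLLOW(S) includes $ since S is the start symbol.
FOLLOW(S): in J→S H int, S is followed by H int with FIRST {bool, if, int}; in H→S bool, S is followed by bool with FIRST {bool}. Thus FOLLOW(S) = {$, bool, if, int}.
FOLLOW(J): in S→if J read, J is followed by read with FIRST {read}; in S→if bool J H, J is followed by H with FIRST {epsilon, bool, if, int}; in S→if bool J H, the suffix after J is nullable, so FOLLOW(J) ⊇ FOLLOW(S) = {$, bool, if, int}. Thus FOLLOW(J) = {$, bool, if, int, read}.
FOLLOW(H): in S→if bool J H, the suffix after H is empty, so FOLLOW(H) ⊇ FOLLOW(S) = {$, bool, if, int}; in J→S H int, H is followed by int with FIRST {int}; in H→if H if, H is followed by if with FIRST {if}. Thus FOLLOW(H) = {$, bool, if, int}.

{$, bool, if, int}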